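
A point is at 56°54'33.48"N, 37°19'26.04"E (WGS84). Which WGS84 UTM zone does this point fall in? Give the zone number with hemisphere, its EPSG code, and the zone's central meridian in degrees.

UTM zone = ⌊(λ + 180)/6⌋ + 1; 37.3239° ∈ [36°, 42°) → zone 37.
Hemisphere: N (φ ≥ 0).
Central meridian λ₀ = 6×37 − 183 = 39°.
EPSG code: 32637.

Zone 37N (EPSG:32637), central meridian 39°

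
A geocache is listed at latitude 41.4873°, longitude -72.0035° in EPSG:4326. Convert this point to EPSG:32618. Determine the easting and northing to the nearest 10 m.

Zone 18 central meridian λ₀ = 6×18 − 183 = -75°; Δλ = +2.9965°.
Transverse Mercator on WGS84 with k₀ = 0.9996 gives E = 750159.192 m, N = 4597189.843 m.

E 750160 m, N 4597190 m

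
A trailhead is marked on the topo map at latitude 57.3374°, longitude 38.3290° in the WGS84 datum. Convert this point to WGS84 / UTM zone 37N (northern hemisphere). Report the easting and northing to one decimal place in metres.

Zone 37 central meridian λ₀ = 6×37 − 183 = 39°; Δλ = -0.6710°.
Transverse Mercator on WGS84 with k₀ = 0.9996 gives E = 459608.158 m, N = 6355143.8501 m.

E 459608.2 m, N 6355143.9 m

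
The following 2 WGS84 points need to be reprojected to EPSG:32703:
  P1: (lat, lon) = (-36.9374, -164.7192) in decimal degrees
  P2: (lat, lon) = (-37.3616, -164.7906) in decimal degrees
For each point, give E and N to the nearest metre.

P1: E 525005 m, N 5912035 m; P2: E 518543 m, N 5864992 m

UTM zone 3S: λ₀ = -165°, k₀ = 0.9996.
P1 (-36.9374°, -164.7192°) → (525004.975, 5912035.193) m.
P2 (-37.3616°, -164.7906°) → (518543.000, 5864992.377) m.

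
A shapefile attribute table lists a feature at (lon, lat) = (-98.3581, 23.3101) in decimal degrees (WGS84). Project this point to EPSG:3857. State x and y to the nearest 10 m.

x -10949170 m, y 2669560 m

Web Mercator is spherical with R = a = 6378137 m.
x = R·λ = 6378137 × -1.716672691 = -10949173.607 m.
y = R·ln tan(π/4 + φ/2) = 6378137 × 0.418549071 = 2669563.314 m.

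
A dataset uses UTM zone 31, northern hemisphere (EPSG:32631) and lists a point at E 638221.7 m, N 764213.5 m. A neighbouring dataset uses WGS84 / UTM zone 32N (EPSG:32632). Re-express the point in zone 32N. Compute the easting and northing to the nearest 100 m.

E -25200 m, N 766700 m

UTM 31N → geographic: φ = 6.91210019°, λ = 4.25109986°.
UTM 32N (λ₀ = 9°) forward: E = -25206.604 m, N = 766655.813 m.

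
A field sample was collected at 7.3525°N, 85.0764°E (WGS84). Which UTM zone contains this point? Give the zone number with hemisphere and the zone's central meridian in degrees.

Zone 45N, central meridian 87°

UTM zone = ⌊(λ + 180)/6⌋ + 1; 85.0764° ∈ [84°, 90°) → zone 45.
Hemisphere: N (φ ≥ 0).
Central meridian λ₀ = 6×45 − 183 = 87°.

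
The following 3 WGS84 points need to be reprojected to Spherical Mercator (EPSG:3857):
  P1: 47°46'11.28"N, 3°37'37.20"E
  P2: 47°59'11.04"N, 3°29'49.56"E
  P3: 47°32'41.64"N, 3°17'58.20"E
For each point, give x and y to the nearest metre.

Web Mercator: x = R·λ, y = R·ln tan(π/4+φ/2), R = 6378137 m.
P1 (47.7698°, 3.6270°) → (403755.793, 6068642.845) m.
P2 (47.9864°, 3.4971°) → (389295.391, 6104592.578) m.
P3 (47.5449°, 3.2995°) → (367298.660, 6031473.624) m.

P1: x 403756 m, y 6068643 m; P2: x 389295 m, y 6104593 m; P3: x 367299 m, y 6031474 m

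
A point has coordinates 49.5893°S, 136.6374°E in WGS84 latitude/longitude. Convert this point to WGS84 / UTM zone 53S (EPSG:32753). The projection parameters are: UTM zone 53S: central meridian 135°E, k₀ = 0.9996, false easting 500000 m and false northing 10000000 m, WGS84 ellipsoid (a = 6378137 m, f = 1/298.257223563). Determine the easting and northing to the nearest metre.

E 618342 m, N 4505743 m

Zone 53 central meridian λ₀ = 6×53 − 183 = 135°; Δλ = +1.6374°.
Transverse Mercator on WGS84 with k₀ = 0.9996 gives E = 618341.733 m, N = 4505743.467 m.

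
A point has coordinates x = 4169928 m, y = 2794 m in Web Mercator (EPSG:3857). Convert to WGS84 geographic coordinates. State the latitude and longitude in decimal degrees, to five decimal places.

R = 6378137 m. λ = x/R = 37.45910056°.
φ = 2·arctan(exp(y/R)) − 90° = 2·arctan(1.00044) − 90° = 0.02509893°.

lat 0.02510°, lon 37.45910°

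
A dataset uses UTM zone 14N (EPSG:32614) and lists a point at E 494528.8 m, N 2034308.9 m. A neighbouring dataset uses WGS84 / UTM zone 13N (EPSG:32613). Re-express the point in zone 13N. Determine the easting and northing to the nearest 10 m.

UTM 14N → geographic: φ = 18.39879983°, λ = -99.05179976°.
UTM 13N (λ₀ = -105°) forward: E = 1129172.789 m, N = 2044642.626 m.

E 1129170 m, N 2044640 m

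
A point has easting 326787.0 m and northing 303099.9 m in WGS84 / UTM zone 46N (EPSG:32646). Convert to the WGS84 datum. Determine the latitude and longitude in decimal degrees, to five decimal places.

Zone 46N: λ₀ = 93°, k₀ = 0.9996, false easting 500000 m.
Meridian distance M = (N − FN)/k₀ = 303221.2 m.
Inverse transverse Mercator on WGS84 gives φ = 2.74119958°, λ = 91.44179974°.

lat 2.74120°, lon 91.44180°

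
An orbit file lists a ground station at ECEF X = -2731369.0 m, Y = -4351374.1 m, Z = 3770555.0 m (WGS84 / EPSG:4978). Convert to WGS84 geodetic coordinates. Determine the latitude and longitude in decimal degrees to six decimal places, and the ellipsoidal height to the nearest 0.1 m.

lat 36.459200°, lon -122.116601°, h 2121.8 m

λ = atan2(Y, X) = -122.11660059°; p = √(X²+Y²) = 5137590.2 m.
Bowring's method on WGS84 (a = 6378137 m, b = 6356752.314 m) gives φ = 36.45919996°, h = 2121.781 m.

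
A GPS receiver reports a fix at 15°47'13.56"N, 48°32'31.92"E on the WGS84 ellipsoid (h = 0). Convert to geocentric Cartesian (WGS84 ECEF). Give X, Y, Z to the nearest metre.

WGS84: a = 6378137 m, e² = 0.006694380; N(φ) = a/√(1−e²sin²φ) = 6379717.799 m.
X = (N+h)·cosφ·cosλ = 4064483.409 m; Y = (N+h)·cosφ·sinλ = 4600886.605 m; Z = (N(1−e²)+h)·sinφ = 1724069.624 m.

X 4064483 m, Y 4600887 m, Z 1724070 m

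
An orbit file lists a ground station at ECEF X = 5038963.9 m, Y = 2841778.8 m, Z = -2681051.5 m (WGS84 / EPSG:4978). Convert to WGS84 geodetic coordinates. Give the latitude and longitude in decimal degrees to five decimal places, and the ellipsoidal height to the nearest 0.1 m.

lat -25.01220°, lon 29.42130°, h 1779.2 m

λ = atan2(Y, X) = 29.42130022°; p = √(X²+Y²) = 5785055.2 m.
Bowring's method on WGS84 (a = 6378137 m, b = 6356752.314 m) gives φ = -25.01220003°, h = 1779.240 m.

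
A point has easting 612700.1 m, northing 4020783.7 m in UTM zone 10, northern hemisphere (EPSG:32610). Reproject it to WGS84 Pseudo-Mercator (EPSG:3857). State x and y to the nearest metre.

x -13552525 m, y 4345503 m

Unproject from UTM 10N (λ₀ = -123°) → φ = 36.32549985°, λ = -121.74439992°.
Web Mercator (R = 6378137 m): x = -13552524.606 m, y = 4345502.578 m.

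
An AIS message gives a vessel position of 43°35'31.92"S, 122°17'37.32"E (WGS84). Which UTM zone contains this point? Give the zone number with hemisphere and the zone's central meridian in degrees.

Zone 51S, central meridian 123°

UTM zone = ⌊(λ + 180)/6⌋ + 1; 122.2937° ∈ [120°, 126°) → zone 51.
Hemisphere: S (φ < 0).
Central meridian λ₀ = 6×51 − 183 = 123°.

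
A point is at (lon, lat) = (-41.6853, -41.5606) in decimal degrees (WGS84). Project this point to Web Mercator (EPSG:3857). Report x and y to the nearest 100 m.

Web Mercator is spherical with R = a = 6378137 m.
x = R·λ = 6378137 × -0.727545735 = -4640386.370 m.
y = R·ln tan(π/4 + φ/2) = 6378137 × -0.798882969 = -5095385.024 m.

x -4640400 m, y -5095400 m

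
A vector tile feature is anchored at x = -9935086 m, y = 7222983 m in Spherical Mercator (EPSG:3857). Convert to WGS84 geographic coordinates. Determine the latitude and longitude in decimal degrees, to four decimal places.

R = 6378137 m. λ = x/R = -89.24839603°.
φ = 2·arctan(exp(y/R)) − 90° = 2·arctan(3.10328) − 90° = 54.27800018°.

lat 54.2780°, lon -89.2484°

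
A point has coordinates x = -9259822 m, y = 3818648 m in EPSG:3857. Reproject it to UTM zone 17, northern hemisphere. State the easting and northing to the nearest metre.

E 294786 m, N 3589153 m

Web Mercator inverse (R = 6378137 m) → φ = 32.42059676°, λ = -83.18239631°.
UTM 17N forward: E = 294786.302 m, N = 3589153.198 m.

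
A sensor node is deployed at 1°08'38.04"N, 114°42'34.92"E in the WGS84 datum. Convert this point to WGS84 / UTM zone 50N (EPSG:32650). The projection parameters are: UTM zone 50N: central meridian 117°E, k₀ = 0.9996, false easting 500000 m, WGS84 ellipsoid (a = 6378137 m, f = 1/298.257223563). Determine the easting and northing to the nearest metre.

E 245129 m, N 126537 m

Zone 50 central meridian λ₀ = 6×50 − 183 = 117°; Δλ = -2.2903°.
Transverse Mercator on WGS84 with k₀ = 0.9996 gives E = 245129.115 m, N = 126537.224 m.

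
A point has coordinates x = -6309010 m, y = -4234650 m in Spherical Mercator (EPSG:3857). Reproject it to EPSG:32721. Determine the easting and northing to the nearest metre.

Web Mercator inverse (R = 6378137 m) → φ = -35.51909675°, λ = -56.67480111°.
UTM 21S forward: E = 529486.365 m, N = 6069339.992 m.

E 529486 m, N 6069340 m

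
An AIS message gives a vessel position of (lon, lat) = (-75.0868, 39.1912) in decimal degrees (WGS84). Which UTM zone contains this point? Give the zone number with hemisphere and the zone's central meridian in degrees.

Zone 18N, central meridian -75°

UTM zone = ⌊(λ + 180)/6⌋ + 1; -75.0868° ∈ [-78°, -72°) → zone 18.
Hemisphere: N (φ ≥ 0).
Central meridian λ₀ = 6×18 − 183 = -75°.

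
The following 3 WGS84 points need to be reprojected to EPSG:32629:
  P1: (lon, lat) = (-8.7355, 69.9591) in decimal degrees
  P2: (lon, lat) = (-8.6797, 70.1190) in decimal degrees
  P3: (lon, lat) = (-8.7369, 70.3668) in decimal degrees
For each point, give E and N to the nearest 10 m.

UTM zone 29N: λ₀ = -9°, k₀ = 0.9996.
P1 (69.9591°, -8.7355°) → (510116.056, 7761334.020) m.
P2 (70.1190°, -8.6797°) → (512156.469, 7779175.750) m.
P3 (70.3668°, -8.7369°) → (509866.121, 7806799.899) m.

P1: E 510120 m, N 7761330 m; P2: E 512160 m, N 7779180 m; P3: E 509870 m, N 7806800 m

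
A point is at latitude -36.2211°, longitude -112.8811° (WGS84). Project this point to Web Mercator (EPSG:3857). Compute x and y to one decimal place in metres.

Web Mercator is spherical with R = a = 6378137 m.
x = R·λ = 6378137 × -1.970146858 = -12565866.572 m.
y = R·ln tan(π/4 + φ/2) = 6378137 × -0.679052080 = -4331087.195 m.

x -12565866.6 m, y -4331087.2 m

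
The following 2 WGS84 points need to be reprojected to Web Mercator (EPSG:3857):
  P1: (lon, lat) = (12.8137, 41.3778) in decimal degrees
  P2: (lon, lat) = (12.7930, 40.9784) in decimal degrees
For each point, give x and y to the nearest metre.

P1: x 1426415 m, y 5068228 m; P2: x 1424110 m, y 5009156 m

Web Mercator: x = R·λ, y = R·ln tan(π/4+φ/2), R = 6378137 m.
P1 (41.3778°, 12.8137°) → (1426414.559, 5068227.805) m.
P2 (40.9784°, 12.7930°) → (1424110.246, 5009156.191) m.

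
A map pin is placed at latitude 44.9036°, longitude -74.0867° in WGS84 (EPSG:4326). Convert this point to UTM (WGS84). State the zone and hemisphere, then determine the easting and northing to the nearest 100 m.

Longitude -74.0867° lies in the 6° band [-78°, -72°), giving zone 18; latitude is north of the equator, so 18N.
Zone 18 central meridian λ₀ = 6×18 − 183 = -75°; Δλ = +0.9133°.
Transverse Mercator on WGS84 with k₀ = 0.9996 gives E = 572102.626 m, N = 4972647.353 m.

Zone 18N: E 572100 m, N 4972600 m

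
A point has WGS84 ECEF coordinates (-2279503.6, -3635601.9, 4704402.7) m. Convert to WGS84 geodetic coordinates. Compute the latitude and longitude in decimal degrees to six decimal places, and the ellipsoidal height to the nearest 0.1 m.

λ = atan2(Y, X) = -122.08749949°; p = √(X²+Y²) = 4291123.1 m.
Bowring's method on WGS84 (a = 6378137 m, b = 6356752.314 m) gives φ = 47.82199975°, h = 1069.219 m.

lat 47.822000°, lon -122.087499°, h 1069.2 m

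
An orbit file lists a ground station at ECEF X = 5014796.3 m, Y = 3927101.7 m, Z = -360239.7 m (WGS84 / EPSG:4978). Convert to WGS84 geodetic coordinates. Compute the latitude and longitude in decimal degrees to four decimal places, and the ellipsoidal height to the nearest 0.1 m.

lat -3.2588°, lon 38.0646°, h 1593.1 m

λ = atan2(Y, X) = 38.06460001°; p = √(X²+Y²) = 6369482.7 m.
Bowring's method on WGS84 (a = 6378137 m, b = 6356752.314 m) gives φ = -3.25880036°, h = 1593.144 m.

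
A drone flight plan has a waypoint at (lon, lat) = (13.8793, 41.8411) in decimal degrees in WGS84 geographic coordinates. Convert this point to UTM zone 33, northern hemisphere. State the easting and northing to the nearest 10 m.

E 406960 m, N 4632740 m

Zone 33 central meridian λ₀ = 6×33 − 183 = 15°; Δλ = -1.1207°.
Transverse Mercator on WGS84 with k₀ = 0.9996 gives E = 406955.079 m, N = 4632741.040 m.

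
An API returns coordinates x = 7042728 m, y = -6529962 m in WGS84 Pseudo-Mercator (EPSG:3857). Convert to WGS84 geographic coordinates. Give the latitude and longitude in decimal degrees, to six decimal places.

R = 6378137 m. λ = x/R = 63.26590204°.
φ = 2·arctan(exp(y/R)) − 90° = 2·arctan(0.35923) − 90° = -50.48079957°.

lat -50.480800°, lon 63.265902°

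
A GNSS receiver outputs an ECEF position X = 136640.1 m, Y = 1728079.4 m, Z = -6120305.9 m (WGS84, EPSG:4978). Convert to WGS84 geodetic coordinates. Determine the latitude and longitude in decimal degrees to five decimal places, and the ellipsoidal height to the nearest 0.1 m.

lat -74.28670°, lon 85.47900°, h 2726.1 m

λ = atan2(Y, X) = 85.47900046°; p = √(X²+Y²) = 1733473.1 m.
Bowring's method on WGS84 (a = 6378137 m, b = 6356752.314 m) gives φ = -74.28669959°, h = 2726.098 m.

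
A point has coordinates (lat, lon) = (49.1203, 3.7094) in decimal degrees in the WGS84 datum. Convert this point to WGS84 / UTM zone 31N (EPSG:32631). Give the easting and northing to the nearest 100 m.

E 551800 m, N 5441100 m

Zone 31 central meridian λ₀ = 6×31 − 183 = 3°; Δλ = +0.7094°.
Transverse Mercator on WGS84 with k₀ = 0.9996 gives E = 551762.040 m, N = 5441071.389 m.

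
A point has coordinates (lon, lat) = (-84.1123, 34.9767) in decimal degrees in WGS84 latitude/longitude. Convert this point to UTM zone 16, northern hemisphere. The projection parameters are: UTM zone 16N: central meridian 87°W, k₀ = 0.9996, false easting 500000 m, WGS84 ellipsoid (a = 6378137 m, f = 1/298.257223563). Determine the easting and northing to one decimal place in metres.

Zone 16 central meridian λ₀ = 6×16 − 183 = -87°; Δλ = +2.8877°.
Transverse Mercator on WGS84 with k₀ = 0.9996 gives E = 763620.643 m, N = 3874269.278 m.

E 763620.6 m, N 3874269.3 m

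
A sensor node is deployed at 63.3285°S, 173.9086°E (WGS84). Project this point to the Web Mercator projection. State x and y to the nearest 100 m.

x 19359400 m, y -9181300 m

Web Mercator is spherical with R = a = 6378137 m.
x = R·λ = 6378137 × 3.035277668 = 19359416.797 m.
y = R·ln tan(π/4 + φ/2) = 6378137 × -1.439488821 = -9181256.908 m.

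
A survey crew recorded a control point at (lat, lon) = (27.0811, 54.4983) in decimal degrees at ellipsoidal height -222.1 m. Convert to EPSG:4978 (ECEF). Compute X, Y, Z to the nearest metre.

WGS84: a = 6378137 m, e² = 0.006694380; N(φ) = a/√(1−e²sin²φ) = 6382566.234 m.
X = (N+h)·cosφ·cosλ = 3300041.757 m; Y = (N+h)·cosφ·sinλ = 4626197.565 m; Z = (N(1−e²)+h)·sinφ = 2886118.354 m.

X 3300042 m, Y 4626198 m, Z 2886118 m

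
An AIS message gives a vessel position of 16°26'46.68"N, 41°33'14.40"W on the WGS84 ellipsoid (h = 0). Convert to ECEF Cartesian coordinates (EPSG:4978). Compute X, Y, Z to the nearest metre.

WGS84: a = 6378137 m, e² = 0.006694380; N(φ) = a/√(1−e²sin²φ) = 6379848.905 m.
X = (N+h)·cosφ·cosλ = 4578902.431 m; Y = (N+h)·cosφ·sinλ = -4058770.522 m; Z = (N(1−e²)+h)·sinφ = 1794149.302 m.

X 4578902 m, Y -4058771 m, Z 1794149 m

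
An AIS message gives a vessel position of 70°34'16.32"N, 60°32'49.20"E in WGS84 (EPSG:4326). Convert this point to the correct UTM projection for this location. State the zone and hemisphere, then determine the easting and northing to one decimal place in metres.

Longitude 60.5470° lies in the 6° band [60°, 66°), giving zone 41; latitude is north of the equator, so 41N.
Zone 41 central meridian λ₀ = 6×41 − 183 = 63°; Δλ = -2.4530°.
Transverse Mercator on WGS84 with k₀ = 0.9996 gives E = 408954.899 m, N = 7831412.234 m.

Zone 41N: E 408954.9 m, N 7831412.2 m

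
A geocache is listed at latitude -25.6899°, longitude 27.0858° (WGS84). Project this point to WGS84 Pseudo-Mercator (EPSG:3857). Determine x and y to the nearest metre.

x 3015177 m, y -2960724 m

Web Mercator is spherical with R = a = 6378137 m.
x = R·λ = 6378137 × 0.472736391 = 3015177.464 m.
y = R·ln tan(π/4 + φ/2) = 6378137 × -0.464198895 = -2960724.147 m.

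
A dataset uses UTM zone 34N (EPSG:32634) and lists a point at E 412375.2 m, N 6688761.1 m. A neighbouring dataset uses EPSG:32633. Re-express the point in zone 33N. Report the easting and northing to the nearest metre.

UTM 34N → geographic: φ = 60.32589985°, λ = 19.41330071°.
UTM 33N (λ₀ = 15°) forward: E = 743615.590 m, N = 6695864.823 m.

E 743616 m, N 6695865 m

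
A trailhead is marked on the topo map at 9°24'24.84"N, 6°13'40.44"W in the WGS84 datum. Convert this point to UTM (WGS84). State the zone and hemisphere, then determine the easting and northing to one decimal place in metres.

Zone 29N: E 804457.7 m, N 1041042.9 m

Longitude -6.2279° lies in the 6° band [-12°, -6°), giving zone 29; latitude is north of the equator, so 29N.
Zone 29 central meridian λ₀ = 6×29 − 183 = -9°; Δλ = +2.7721°.
Transverse Mercator on WGS84 with k₀ = 0.9996 gives E = 804457.660 m, N = 1041042.913 m.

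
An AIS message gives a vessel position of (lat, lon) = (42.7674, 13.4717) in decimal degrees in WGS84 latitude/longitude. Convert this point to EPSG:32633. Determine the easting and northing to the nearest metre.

Zone 33 central meridian λ₀ = 6×33 − 183 = 15°; Δλ = -1.5283°.
Transverse Mercator on WGS84 with k₀ = 0.9996 gives E = 374960.754 m, N = 4736117.996 m.

E 374961 m, N 4736118 m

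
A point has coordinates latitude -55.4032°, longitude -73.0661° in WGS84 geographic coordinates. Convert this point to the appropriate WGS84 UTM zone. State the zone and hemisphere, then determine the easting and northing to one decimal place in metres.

Longitude -73.0661° lies in the 6° band [-78°, -72°), giving zone 18; latitude is south of the equator, so 18S.
Zone 18 central meridian λ₀ = 6×18 − 183 = -75°; Δλ = +1.9339°.
Transverse Mercator on WGS84 with k₀ = 0.9996 gives E = 622456.872 m, N = 3858637.935 m.

Zone 18S: E 622456.9 m, N 3858637.9 m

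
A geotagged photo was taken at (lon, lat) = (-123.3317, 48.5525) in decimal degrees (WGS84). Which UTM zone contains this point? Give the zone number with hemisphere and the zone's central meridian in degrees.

UTM zone = ⌊(λ + 180)/6⌋ + 1; -123.3317° ∈ [-126°, -120°) → zone 10.
Hemisphere: N (φ ≥ 0).
Central meridian λ₀ = 6×10 − 183 = -123°.

Zone 10N, central meridian -123°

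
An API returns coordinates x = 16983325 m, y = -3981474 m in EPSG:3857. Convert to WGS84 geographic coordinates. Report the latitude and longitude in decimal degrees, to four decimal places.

R = 6378137 m. λ = x/R = 152.56380423°.
φ = 2·arctan(exp(y/R)) − 90° = 2·arctan(0.53567) − 90° = -33.64680057°.

lat -33.6468°, lon 152.5638°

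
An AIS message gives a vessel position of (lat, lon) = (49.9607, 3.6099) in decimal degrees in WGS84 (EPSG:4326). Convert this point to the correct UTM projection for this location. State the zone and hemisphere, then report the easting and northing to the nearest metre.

Longitude 3.6099° lies in the 6° band [0°, 6°), giving zone 31; latitude is north of the equator, so 31N.
Zone 31 central meridian λ₀ = 6×31 − 183 = 3°; Δλ = +0.6099°.
Transverse Mercator on WGS84 with k₀ = 0.9996 gives E = 543745.228 m, N = 5534439.422 m.

Zone 31N: E 543745 m, N 5534439 m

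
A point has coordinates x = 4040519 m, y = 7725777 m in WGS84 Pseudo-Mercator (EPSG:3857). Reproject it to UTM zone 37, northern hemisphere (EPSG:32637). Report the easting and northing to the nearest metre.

Web Mercator inverse (R = 6378137 m) → φ = 56.83160108°, λ = 36.29659973°.
UTM 37N forward: E = 335057.666 m, N = 6301899.001 m.

E 335058 m, N 6301899 m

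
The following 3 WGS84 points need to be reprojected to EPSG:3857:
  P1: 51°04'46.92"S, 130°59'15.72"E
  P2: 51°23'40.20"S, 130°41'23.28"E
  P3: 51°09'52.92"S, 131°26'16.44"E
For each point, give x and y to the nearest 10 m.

P1: x 14581480 m, y -6635400 m; P2: x 14548320 m, y -6691380 m; P3: x 14631600 m, y -6650480 m

Web Mercator: x = R·λ, y = R·ln tan(π/4+φ/2), R = 6378137 m.
P1 (-51.0797°, 130.9877°) → (14581484.064, -6635403.857) m.
P2 (-51.3945°, 130.6898°) → (14548321.988, -6691375.123) m.
P3 (-51.1647°, 131.4379°) → (14631600.099, -6650479.118) m.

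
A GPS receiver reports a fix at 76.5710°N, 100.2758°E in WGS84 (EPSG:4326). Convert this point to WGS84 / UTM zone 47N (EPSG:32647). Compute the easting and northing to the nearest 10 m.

E 533070 m, N 8499260 m

Zone 47 central meridian λ₀ = 6×47 − 183 = 99°; Δλ = +1.2758°.
Transverse Mercator on WGS84 with k₀ = 0.9996 gives E = 533072.357 m, N = 8499259.066 m.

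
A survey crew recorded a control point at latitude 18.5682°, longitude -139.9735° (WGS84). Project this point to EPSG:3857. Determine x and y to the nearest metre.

x -15581779 m, y 2104164 m

Web Mercator is spherical with R = a = 6378137 m.
x = R·λ = 6378137 × -2.442998441 = -15581778.745 m.
y = R·ln tan(π/4 + φ/2) = 6378137 × 0.329902576 = 2104163.829 m.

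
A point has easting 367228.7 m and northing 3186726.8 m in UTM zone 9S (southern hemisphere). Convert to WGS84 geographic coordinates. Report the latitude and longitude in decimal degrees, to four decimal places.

lat -61.4305°, lon -131.4890°

Zone 9S: λ₀ = -129°, k₀ = 0.9996, false easting 500000 m, false northing 10000000 m.
Meridian distance M = (N − FN)/k₀ = -6815999.6 m.
Inverse transverse Mercator on WGS84 gives φ = -61.43049963°, λ = -131.48900050°.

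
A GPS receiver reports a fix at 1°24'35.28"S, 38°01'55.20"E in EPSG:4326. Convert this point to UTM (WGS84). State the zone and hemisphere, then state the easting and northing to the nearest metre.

Zone 37S: E 392313 m, N 9844152 m

Longitude 38.0320° lies in the 6° band [36°, 42°), giving zone 37; latitude is south of the equator, so 37S.
Zone 37 central meridian λ₀ = 6×37 − 183 = 39°; Δλ = -0.9680°.
Transverse Mercator on WGS84 with k₀ = 0.9996 gives E = 392313.072 m, N = 9844152.043 m.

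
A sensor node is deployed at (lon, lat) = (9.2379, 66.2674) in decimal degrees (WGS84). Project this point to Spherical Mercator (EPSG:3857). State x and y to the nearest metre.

Web Mercator is spherical with R = a = 6378137 m.
x = R·λ = 6378137 × 0.161231771 = 1028358.324 m.
y = R·ln tan(π/4 + φ/2) = 6378137 × 1.560082038 = 9950416.971 m.

x 1028358 m, y 9950417 m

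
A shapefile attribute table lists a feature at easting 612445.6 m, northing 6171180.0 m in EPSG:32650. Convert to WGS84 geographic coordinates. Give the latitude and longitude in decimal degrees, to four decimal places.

lat 55.6734°, lon 118.7880°

Zone 50N: λ₀ = 117°, k₀ = 0.9996, false easting 500000 m.
Meridian distance M = (N − FN)/k₀ = 6173649.5 m.
Inverse transverse Mercator on WGS84 gives φ = 55.67340001°, λ = 118.78800007°.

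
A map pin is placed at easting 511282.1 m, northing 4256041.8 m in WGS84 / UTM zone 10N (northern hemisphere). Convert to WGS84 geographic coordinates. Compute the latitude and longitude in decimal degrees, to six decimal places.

Zone 10N: λ₀ = -123°, k₀ = 0.9996, false easting 500000 m.
Meridian distance M = (N − FN)/k₀ = 4257744.9 m.
Inverse transverse Mercator on WGS84 gives φ = 38.45260012°, λ = -122.87069968°.

lat 38.452600°, lon -122.870700°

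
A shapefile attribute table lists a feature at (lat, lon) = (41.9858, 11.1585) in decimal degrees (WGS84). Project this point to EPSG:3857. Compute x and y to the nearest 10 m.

x 1242160 m, y 5158850 m

Web Mercator is spherical with R = a = 6378137 m.
x = R·λ = 6378137 × 0.194752565 = 1242158.538 m.
y = R·ln tan(π/4 + φ/2) = 6378137 × 0.808833769 = 5158852.590 m.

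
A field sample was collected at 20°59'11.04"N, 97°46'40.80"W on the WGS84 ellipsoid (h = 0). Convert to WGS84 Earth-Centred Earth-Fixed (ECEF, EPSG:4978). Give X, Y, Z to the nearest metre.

WGS84: a = 6378137 m, e² = 0.006694380; N(φ) = a/√(1−e²sin²φ) = 6380877.154 m.
X = (N+h)·cosφ·cosλ = -806273.272 m; Y = (N+h)·cosφ·sinλ = -5902793.943 m; Z = (N(1−e²)+h)·sinφ = 2269989.216 m.

X -806273 m, Y -5902794 m, Z 2269989 m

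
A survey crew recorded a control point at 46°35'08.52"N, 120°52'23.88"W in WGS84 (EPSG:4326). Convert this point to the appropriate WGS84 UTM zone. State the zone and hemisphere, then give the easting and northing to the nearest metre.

Zone 10N: E 662927 m, N 5161323 m

Longitude -120.8733° lies in the 6° band [-126°, -120°), giving zone 10; latitude is north of the equator, so 10N.
Zone 10 central meridian λ₀ = 6×10 − 183 = -123°; Δλ = +2.1267°.
Transverse Mercator on WGS84 with k₀ = 0.9996 gives E = 662927.108 m, N = 5161323.088 m.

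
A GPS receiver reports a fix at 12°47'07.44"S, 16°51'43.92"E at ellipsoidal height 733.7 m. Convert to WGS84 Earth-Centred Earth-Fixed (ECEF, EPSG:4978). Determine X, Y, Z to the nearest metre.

X 5954229 m, Y 1804743 m, Z -1402425 m

WGS84: a = 6378137 m, e² = 0.006694380; N(φ) = a/√(1−e²sin²φ) = 6379182.788 m.
X = (N+h)·cosφ·cosλ = 5954229.084 m; Y = (N+h)·cosφ·sinλ = 1804743.154 m; Z = (N(1−e²)+h)·sinφ = -1402425.005 m.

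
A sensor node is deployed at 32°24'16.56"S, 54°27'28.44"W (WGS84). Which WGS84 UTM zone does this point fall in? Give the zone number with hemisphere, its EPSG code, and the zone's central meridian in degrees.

UTM zone = ⌊(λ + 180)/6⌋ + 1; -54.4579° ∈ [-60°, -54°) → zone 21.
Hemisphere: S (φ < 0).
Central meridian λ₀ = 6×21 − 183 = -57°.
EPSG code: 32721.

Zone 21S (EPSG:32721), central meridian -57°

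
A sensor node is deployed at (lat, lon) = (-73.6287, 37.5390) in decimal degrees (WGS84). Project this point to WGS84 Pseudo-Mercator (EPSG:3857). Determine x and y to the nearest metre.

x 4178822 m, y -12367260 m

Web Mercator is spherical with R = a = 6378137 m.
x = R·λ = 6378137 × 0.655179148 = 4178822.365 m.
y = R·ln tan(π/4 + φ/2) = 6378137 × -1.939008138 = -12367259.547 m.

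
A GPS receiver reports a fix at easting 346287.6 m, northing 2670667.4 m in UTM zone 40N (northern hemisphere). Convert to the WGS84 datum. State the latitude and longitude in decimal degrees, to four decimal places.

Zone 40N: λ₀ = 57°, k₀ = 0.9996, false easting 500000 m.
Meridian distance M = (N − FN)/k₀ = 2671736.1 m.
Inverse transverse Mercator on WGS84 gives φ = 24.14099992°, λ = 55.48719971°.

lat 24.1410°, lon 55.4872°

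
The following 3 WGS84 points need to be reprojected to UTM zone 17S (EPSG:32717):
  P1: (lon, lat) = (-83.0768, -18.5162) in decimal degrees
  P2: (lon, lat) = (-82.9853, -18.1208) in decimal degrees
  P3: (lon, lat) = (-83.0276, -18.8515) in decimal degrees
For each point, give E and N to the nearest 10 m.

UTM zone 17S: λ₀ = -81°, k₀ = 0.9996.
P1 (-18.5162°, -83.0768°) → (280754.488, 7951440.296) m.
P2 (-18.1208°, -82.9853°) → (289940.374, 7995317.313) m.
P3 (-18.8515°, -83.0276°) → (286371.204, 7914381.880) m.

P1: E 280750 m, N 7951440 m; P2: E 289940 m, N 7995320 m; P3: E 286370 m, N 7914380 m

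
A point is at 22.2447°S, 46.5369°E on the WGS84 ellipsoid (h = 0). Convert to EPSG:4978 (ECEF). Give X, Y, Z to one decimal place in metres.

WGS84: a = 6378137 m, e² = 0.006694380; N(φ) = a/√(1−e²sin²φ) = 6381198.704 m.
X = (N+h)·cosφ·cosλ = 4062855.767 m; Y = (N+h)·cosφ·sinλ = 4286882.592 m; Z = (N(1−e²)+h)·sinφ = -2399514.213 m.

X 4062855.8 m, Y 4286882.6 m, Z -2399514.2 m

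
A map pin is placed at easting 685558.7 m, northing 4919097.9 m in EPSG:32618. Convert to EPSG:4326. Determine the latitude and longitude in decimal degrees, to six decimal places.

lat 44.401400°, lon -72.669800°

Zone 18N: λ₀ = -75°, k₀ = 0.9996, false easting 500000 m.
Meridian distance M = (N − FN)/k₀ = 4921066.3 m.
Inverse transverse Mercator on WGS84 gives φ = 44.40140022°, λ = -72.66980035°.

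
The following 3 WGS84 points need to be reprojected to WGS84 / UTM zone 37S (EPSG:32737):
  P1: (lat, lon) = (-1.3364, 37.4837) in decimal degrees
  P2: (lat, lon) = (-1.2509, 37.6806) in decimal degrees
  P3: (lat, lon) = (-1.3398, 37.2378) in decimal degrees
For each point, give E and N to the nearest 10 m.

P1: E 331300 m, N 9852240 m; P2: E 353210 m, N 9861700 m; P3: E 303930 m, N 9851840 m

UTM zone 37S: λ₀ = 39°, k₀ = 0.9996.
P1 (-1.3364°, 37.4837°) → (331299.557, 9852235.306) m.
P2 (-1.2509°, 37.6806°) → (353205.519, 9861700.842) m.
P3 (-1.3398°, 37.2378°) → (303933.422, 9851841.057) m.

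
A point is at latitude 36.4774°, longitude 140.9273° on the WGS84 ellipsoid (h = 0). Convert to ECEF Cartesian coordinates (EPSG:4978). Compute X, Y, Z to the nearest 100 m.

WGS84: a = 6378137 m, e² = 0.006694380; N(φ) = a/√(1−e²sin²φ) = 6385695.884 m.
X = (N+h)·cosφ·cosλ = -3986295.043 m; Y = (N+h)·cosφ·sinλ = 3236421.527 m; Z = (N(1−e²)+h)·sinφ = 3770918.278 m.

X -3986300 m, Y 3236400 m, Z 3770900 m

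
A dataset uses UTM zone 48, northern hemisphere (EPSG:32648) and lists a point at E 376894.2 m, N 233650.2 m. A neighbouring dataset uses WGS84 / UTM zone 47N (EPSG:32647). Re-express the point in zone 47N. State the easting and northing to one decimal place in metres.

E 1044765.7 m, N 234465.8 m

UTM 48N → geographic: φ = 2.11350019°, λ = 103.89300034°.
UTM 47N (λ₀ = 99°) forward: E = 1044765.745 m, N = 234465.783 m.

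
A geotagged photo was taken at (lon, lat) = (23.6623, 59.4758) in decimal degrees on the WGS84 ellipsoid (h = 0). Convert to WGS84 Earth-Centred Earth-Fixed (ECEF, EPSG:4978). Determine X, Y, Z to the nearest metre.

X 2974515 m, Y 1303387 m, Z 5471046 m

WGS84: a = 6378137 m, e² = 0.006694380; N(φ) = a/√(1−e²sin²φ) = 6394037.855 m.
X = (N+h)·cosφ·cosλ = 2974514.809 m; Y = (N+h)·cosφ·sinλ = 1303387.048 m; Z = (N(1−e²)+h)·sinφ = 5471046.197 m.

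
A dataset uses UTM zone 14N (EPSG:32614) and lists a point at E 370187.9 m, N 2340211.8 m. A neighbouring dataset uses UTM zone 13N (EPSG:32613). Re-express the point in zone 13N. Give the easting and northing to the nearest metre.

E 993528 m, N 2347096 m

UTM 14N → geographic: φ = 21.15860005°, λ = -100.25029997°.
UTM 13N (λ₀ = -105°) forward: E = 993528.185 m, N = 2347095.954 m.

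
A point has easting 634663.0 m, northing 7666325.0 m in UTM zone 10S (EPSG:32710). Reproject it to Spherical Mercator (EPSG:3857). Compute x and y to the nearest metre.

Unproject from UTM 10S (λ₀ = -123°) → φ = -21.09920026°, λ = -121.70350046°.
Web Mercator (R = 6378137 m): x = -13547971.699 m, y = -2403711.098 m.

x -13547972 m, y -2403711 m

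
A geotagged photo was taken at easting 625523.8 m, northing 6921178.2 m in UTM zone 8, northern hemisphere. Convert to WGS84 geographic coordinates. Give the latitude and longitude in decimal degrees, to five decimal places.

lat 62.40070°, lon -132.57110°

Zone 8N: λ₀ = -135°, k₀ = 0.9996, false easting 500000 m.
Meridian distance M = (N − FN)/k₀ = 6923947.8 m.
Inverse transverse Mercator on WGS84 gives φ = 62.40069998°, λ = -132.57109939°.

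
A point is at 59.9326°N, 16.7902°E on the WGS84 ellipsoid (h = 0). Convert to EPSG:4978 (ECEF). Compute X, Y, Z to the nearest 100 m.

WGS84: a = 6378137 m, e² = 0.006694380; N(φ) = a/√(1−e²sin²φ) = 6394187.245 m.
X = (N+h)·cosφ·cosλ = 3067032.330 m; Y = (N+h)·cosφ·sinλ = 925419.273 m; Z = (N(1−e²)+h)·sinφ = 5496718.735 m.

X 3067000 m, Y 925400 m, Z 5496700 m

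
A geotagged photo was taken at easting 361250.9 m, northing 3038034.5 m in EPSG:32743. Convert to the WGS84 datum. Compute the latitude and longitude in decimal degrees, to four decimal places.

Zone 43S: λ₀ = 75°, k₀ = 0.9996, false easting 500000 m, false northing 10000000 m.
Meridian distance M = (N − FN)/k₀ = -6964751.4 m.
Inverse transverse Mercator on WGS84 gives φ = -62.76170007°, λ = 72.28230026°.

lat -62.7617°, lon 72.2823°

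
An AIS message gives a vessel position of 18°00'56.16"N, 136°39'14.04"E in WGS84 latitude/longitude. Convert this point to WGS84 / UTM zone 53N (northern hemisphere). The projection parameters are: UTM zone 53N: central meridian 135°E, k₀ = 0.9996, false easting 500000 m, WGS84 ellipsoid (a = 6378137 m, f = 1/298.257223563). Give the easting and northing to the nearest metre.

Zone 53 central meridian λ₀ = 6×53 − 183 = 135°; Δλ = +1.6539°.
Transverse Mercator on WGS84 with k₀ = 0.9996 gives E = 675090.585 m, N = 1992693.187 m.

E 675091 m, N 1992693 m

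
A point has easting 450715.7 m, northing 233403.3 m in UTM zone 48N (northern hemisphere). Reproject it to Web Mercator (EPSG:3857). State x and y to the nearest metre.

x 11639210 m, y 235115 m

Unproject from UTM 48N (λ₀ = 105°) → φ = 2.11159973°, λ = 104.55679993°.
Web Mercator (R = 6378137 m): x = 11639209.727 m, y = 235115.437 m.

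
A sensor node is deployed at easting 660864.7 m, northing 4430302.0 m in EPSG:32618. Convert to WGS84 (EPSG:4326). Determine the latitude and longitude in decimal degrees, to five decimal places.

Zone 18N: λ₀ = -75°, k₀ = 0.9996, false easting 500000 m.
Meridian distance M = (N − FN)/k₀ = 4432074.8 m.
Inverse transverse Mercator on WGS84 gives φ = 40.00759990°, λ = -73.11529979°.

lat 40.00760°, lon -73.11530°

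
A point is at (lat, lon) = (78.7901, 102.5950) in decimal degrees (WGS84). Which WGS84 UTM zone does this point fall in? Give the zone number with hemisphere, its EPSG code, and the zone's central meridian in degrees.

Zone 48N (EPSG:32648), central meridian 105°

UTM zone = ⌊(λ + 180)/6⌋ + 1; 102.5950° ∈ [102°, 108°) → zone 48.
Hemisphere: N (φ ≥ 0).
Central meridian λ₀ = 6×48 − 183 = 105°.
EPSG code: 32648.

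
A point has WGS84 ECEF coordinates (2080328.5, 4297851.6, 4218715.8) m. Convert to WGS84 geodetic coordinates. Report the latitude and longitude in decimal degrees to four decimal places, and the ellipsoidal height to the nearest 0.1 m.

lat 41.6524°, lon 64.1712°, h 2830.9 m

λ = atan2(Y, X) = 64.17119981°; p = √(X²+Y²) = 4774860.7 m.
Bowring's method on WGS84 (a = 6378137 m, b = 6356752.314 m) gives φ = 41.65239975°, h = 2830.883 m.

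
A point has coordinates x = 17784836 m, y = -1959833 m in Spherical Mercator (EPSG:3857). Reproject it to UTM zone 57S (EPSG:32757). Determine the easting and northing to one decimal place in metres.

Web Mercator inverse (R = 6378137 m) → φ = -17.33480169°, λ = 159.76390004°.
UTM 57S forward: E = 581168.228 m, N = 8083245.692 m.

E 581168.2 m, N 8083245.7 m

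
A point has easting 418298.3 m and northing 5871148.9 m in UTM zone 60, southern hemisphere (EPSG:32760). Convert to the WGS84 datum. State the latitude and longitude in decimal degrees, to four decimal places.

Zone 60S: λ₀ = 177°, k₀ = 0.9996, false easting 500000 m, false northing 10000000 m.
Meridian distance M = (N − FN)/k₀ = -4130503.3 m.
Inverse transverse Mercator on WGS84 gives φ = -37.30270014°, λ = 176.07809970°.

lat -37.3027°, lon 176.0781°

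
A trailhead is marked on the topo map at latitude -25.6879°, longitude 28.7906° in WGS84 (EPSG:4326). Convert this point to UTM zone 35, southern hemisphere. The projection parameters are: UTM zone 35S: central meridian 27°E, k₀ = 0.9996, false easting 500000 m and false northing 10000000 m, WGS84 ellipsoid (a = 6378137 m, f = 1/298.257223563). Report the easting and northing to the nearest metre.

E 679688 m, N 7157661 m

Zone 35 central meridian λ₀ = 6×35 − 183 = 27°; Δλ = +1.7906°.
Transverse Mercator on WGS84 with k₀ = 0.9996 gives E = 679688.313 m, N = 7157661.164 m.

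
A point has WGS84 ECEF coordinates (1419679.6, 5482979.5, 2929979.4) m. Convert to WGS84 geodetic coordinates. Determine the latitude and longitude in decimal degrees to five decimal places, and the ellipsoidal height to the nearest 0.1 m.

lat 27.51060°, lon 75.48350°, h 3176.5 m

λ = atan2(Y, X) = 75.48350030°; p = √(X²+Y²) = 5663793.3 m.
Bowring's method on WGS84 (a = 6378137 m, b = 6356752.314 m) gives φ = 27.51060019°, h = 3176.482 m.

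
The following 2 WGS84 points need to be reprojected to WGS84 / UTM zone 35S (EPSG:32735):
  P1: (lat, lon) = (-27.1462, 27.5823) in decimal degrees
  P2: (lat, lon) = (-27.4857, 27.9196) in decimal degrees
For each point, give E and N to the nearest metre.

UTM zone 35S: λ₀ = 27°, k₀ = 0.9996.
P1 (-27.1462°, 27.5823°) → (557698.687, 6997237.816) m.
P2 (-27.4857°, 27.9196°) → (590845.286, 6959430.663) m.

P1: E 557699 m, N 6997238 m; P2: E 590845 m, N 6959431 m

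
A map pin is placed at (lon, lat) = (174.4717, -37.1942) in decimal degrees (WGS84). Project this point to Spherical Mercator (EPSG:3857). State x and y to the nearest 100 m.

x 19422100 m, y -4466200 m

Web Mercator is spherical with R = a = 6378137 m.
x = R·λ = 6378137 × 3.045105617 = 19422100.802 m.
y = R·ln tan(π/4 + φ/2) = 6378137 × -0.700237458 = -4466210.442 m.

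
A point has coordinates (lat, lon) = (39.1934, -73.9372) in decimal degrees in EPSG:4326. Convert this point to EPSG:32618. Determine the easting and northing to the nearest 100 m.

E 591800 m, N 4338800 m

Zone 18 central meridian λ₀ = 6×18 − 183 = -75°; Δλ = +1.0628°.
Transverse Mercator on WGS84 with k₀ = 0.9996 gives E = 591779.728 m, N = 4338776.705 m.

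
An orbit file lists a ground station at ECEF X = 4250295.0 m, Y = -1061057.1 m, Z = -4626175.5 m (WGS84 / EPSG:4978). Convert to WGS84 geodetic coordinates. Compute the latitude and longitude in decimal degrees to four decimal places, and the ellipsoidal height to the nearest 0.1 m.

λ = atan2(Y, X) = -14.01699942°; p = √(X²+Y²) = 4380736.2 m.
Bowring's method on WGS84 (a = 6378137 m, b = 6356752.314 m) gives φ = -46.75290031°, h = 4377.031 m.

lat -46.7529°, lon -14.0170°, h 4377.0 m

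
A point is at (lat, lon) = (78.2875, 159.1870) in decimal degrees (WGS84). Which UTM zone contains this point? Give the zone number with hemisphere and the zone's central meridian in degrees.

UTM zone = ⌊(λ + 180)/6⌋ + 1; 159.1870° ∈ [156°, 162°) → zone 57.
Hemisphere: N (φ ≥ 0).
Central meridian λ₀ = 6×57 − 183 = 159°.

Zone 57N, central meridian 159°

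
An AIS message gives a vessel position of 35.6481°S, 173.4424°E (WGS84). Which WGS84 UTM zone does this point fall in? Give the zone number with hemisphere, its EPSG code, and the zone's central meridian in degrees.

UTM zone = ⌊(λ + 180)/6⌋ + 1; 173.4424° ∈ [168°, 174°) → zone 59.
Hemisphere: S (φ < 0).
Central meridian λ₀ = 6×59 − 183 = 171°.
EPSG code: 32759.

Zone 59S (EPSG:32759), central meridian 171°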